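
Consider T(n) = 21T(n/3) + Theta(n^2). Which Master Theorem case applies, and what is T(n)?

Master Theorem for T(n) = 21T(n/3) + O(n^2):

a = 21, b = 3, c = 2
log_b(a) = log_3(21) = 2.7712

Case 1: c = 2 < log_3(21) = 2.7712
T(n) = O(n^(log_3 21))

For T(n) = 21T(n/3) + O(n^2): log_3(21) = 2.7712. This is Case 1 of the Master Theorem (c < log_b(a), work dominated by leaves), giving O(n^(log_3 21)).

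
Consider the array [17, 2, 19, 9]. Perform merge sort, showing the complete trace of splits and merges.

Merge sort trace:

Split: [17, 2, 19, 9] -> [17, 2] and [19, 9]
  Split: [17, 2] -> [17] and [2]
  Merge: [17] + [2] -> [2, 17]
  Split: [19, 9] -> [19] and [9]
  Merge: [19] + [9] -> [9, 19]
Merge: [2, 17] + [9, 19] -> [2, 9, 17, 19]

Final sorted array: [2, 9, 17, 19]

The merge sort proceeds by recursively splitting the array and merging sorted halves.
After all merges, the sorted array is [2, 9, 17, 19].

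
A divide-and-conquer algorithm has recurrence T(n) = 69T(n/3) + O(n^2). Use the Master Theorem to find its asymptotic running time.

Master Theorem for T(n) = 69T(n/3) + O(n^2):

a = 69, b = 3, c = 2
log_b(a) = log_3(69) = 3.8540

Case 1: c = 2 < log_3(69) = 3.8540
T(n) = O(n^(log_3 69))

For T(n) = 69T(n/3) + O(n^2): log_3(69) = 3.8540. This is Case 1 of the Master Theorem (c < log_b(a), work dominated by leaves), giving O(n^(log_3 69)).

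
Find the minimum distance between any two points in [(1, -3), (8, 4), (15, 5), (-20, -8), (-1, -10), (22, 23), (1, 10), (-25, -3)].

Computing all pairwise distances among 8 points:

d((1, -3), (8, 4)) = 9.8995
d((1, -3), (15, 5)) = 16.1245
d((1, -3), (-20, -8)) = 21.587
d((1, -3), (-1, -10)) = 7.2801
d((1, -3), (22, 23)) = 33.4215
d((1, -3), (1, 10)) = 13.0
d((1, -3), (-25, -3)) = 26.0
d((8, 4), (15, 5)) = 7.0711 <-- minimum
d((8, 4), (-20, -8)) = 30.4631
d((8, 4), (-1, -10)) = 16.6433
d((8, 4), (22, 23)) = 23.6008
d((8, 4), (1, 10)) = 9.2195
d((8, 4), (-25, -3)) = 33.7343
d((15, 5), (-20, -8)) = 37.3363
d((15, 5), (-1, -10)) = 21.9317
d((15, 5), (22, 23)) = 19.3132
d((15, 5), (1, 10)) = 14.8661
d((15, 5), (-25, -3)) = 40.7922
d((-20, -8), (-1, -10)) = 19.105
d((-20, -8), (22, 23)) = 52.2015
d((-20, -8), (1, 10)) = 27.6586
d((-20, -8), (-25, -3)) = 7.0711 <-- minimum
d((-1, -10), (22, 23)) = 40.2244
d((-1, -10), (1, 10)) = 20.0998
d((-1, -10), (-25, -3)) = 25.0
d((22, 23), (1, 10)) = 24.6982
d((22, 23), (-25, -3)) = 53.7122
d((1, 10), (-25, -3)) = 29.0689

Minimum distance: 7.0711 (tie among 2 pairs: (8, 4) and (15, 5); (-20, -8) and (-25, -3))

The minimum Euclidean distance is 7.0711. There is a tie: 2 pairs achieve this minimum — (8, 4) and (15, 5); (-20, -8) and (-25, -3). Any of these is a valid closest pair. For 8 points, brute-force pairwise comparison is shown above. For large n, the divide-and-conquer algorithm (sort by x, recurse on halves, check the dividing strip) achieves O(n log n).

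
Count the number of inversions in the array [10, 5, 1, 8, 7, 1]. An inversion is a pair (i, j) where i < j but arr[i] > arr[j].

Finding inversions in [10, 5, 1, 8, 7, 1]:

(0, 1): arr[0]=10 > arr[1]=5
(0, 2): arr[0]=10 > arr[2]=1
(0, 3): arr[0]=10 > arr[3]=8
(0, 4): arr[0]=10 > arr[4]=7
(0, 5): arr[0]=10 > arr[5]=1
(1, 2): arr[1]=5 > arr[2]=1
(1, 5): arr[1]=5 > arr[5]=1
(3, 4): arr[3]=8 > arr[4]=7
(3, 5): arr[3]=8 > arr[5]=1
(4, 5): arr[4]=7 > arr[5]=1

Total inversions: 10

The array has 10 inversion(s): (0,1), (0,2), (0,3), (0,4), (0,5), (1,2), (1,5), (3,4), (3,5), (4,5). Each pair (i,j) satisfies i < j and arr[i] > arr[j].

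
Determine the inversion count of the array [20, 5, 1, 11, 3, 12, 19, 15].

Finding inversions in [20, 5, 1, 11, 3, 12, 19, 15]:

(0, 1): arr[0]=20 > arr[1]=5
(0, 2): arr[0]=20 > arr[2]=1
(0, 3): arr[0]=20 > arr[3]=11
(0, 4): arr[0]=20 > arr[4]=3
(0, 5): arr[0]=20 > arr[5]=12
(0, 6): arr[0]=20 > arr[6]=19
(0, 7): arr[0]=20 > arr[7]=15
(1, 2): arr[1]=5 > arr[2]=1
(1, 4): arr[1]=5 > arr[4]=3
(3, 4): arr[3]=11 > arr[4]=3
(6, 7): arr[6]=19 > arr[7]=15

Total inversions: 11

The array has 11 inversion(s): (0,1), (0,2), (0,3), (0,4), (0,5), (0,6), (0,7), (1,2), (1,4), (3,4), (6,7). Each pair (i,j) satisfies i < j and arr[i] > arr[j].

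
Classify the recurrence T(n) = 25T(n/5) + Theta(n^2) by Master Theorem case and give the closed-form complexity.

Master Theorem for T(n) = 25T(n/5) + O(n^2):

a = 25, b = 5, c = 2
log_b(a) = log_5(25) = 2.0000

Case 2: c = 2 = log_5(25) = 2.0000
T(n) = O(n^2 log n) = O(n^2 log n)

For T(n) = 25T(n/5) + O(n^2): log_5(25) = 2.0000. This is Case 2 of the Master Theorem (c = log_b(a), equal work at all levels), giving O(n^2 log n).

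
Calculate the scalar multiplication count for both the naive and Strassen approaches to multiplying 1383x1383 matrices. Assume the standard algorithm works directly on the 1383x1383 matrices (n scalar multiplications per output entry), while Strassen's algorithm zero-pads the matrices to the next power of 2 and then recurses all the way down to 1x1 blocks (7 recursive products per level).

Matrix multiplication for 1383x1383 matrices:

Strassen's algorithm requires power-of-2 dimensions. Pad 1383x1383 to 2048x2048 (next power of 2).

Standard algorithm: 1383^3 = 2645248887 multiplications
Strassen's algorithm: 7^(log2(2048)) = 7^11 = 1977326743 multiplications
Savings: 2645248887 - 1977326743 = 667922144 multiplications

Standard: 2645248887 multiplications (1383^3). Strassen: 1977326743 multiplications (7^11, after padding to 2048x2048). Strassen reduces 8 recursive multiplications to 7 at each level.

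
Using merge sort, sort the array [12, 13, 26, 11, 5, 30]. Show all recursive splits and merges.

Merge sort trace:

Split: [12, 13, 26, 11, 5, 30] -> [12, 13, 26] and [11, 5, 30]
  Split: [12, 13, 26] -> [12] and [13, 26]
    Split: [13, 26] -> [13] and [26]
    Merge: [13] + [26] -> [13, 26]
  Merge: [12] + [13, 26] -> [12, 13, 26]
  Split: [11, 5, 30] -> [11] and [5, 30]
    Split: [5, 30] -> [5] and [30]
    Merge: [5] + [30] -> [5, 30]
  Merge: [11] + [5, 30] -> [5, 11, 30]
Merge: [12, 13, 26] + [5, 11, 30] -> [5, 11, 12, 13, 26, 30]

Final sorted array: [5, 11, 12, 13, 26, 30]

The merge sort proceeds by recursively splitting the array and merging sorted halves.
After all merges, the sorted array is [5, 11, 12, 13, 26, 30].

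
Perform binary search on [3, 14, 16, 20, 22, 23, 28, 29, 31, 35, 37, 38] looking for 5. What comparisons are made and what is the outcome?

Binary search for 5 in [3, 14, 16, 20, 22, 23, 28, 29, 31, 35, 37, 38]:

lo=0, hi=11, mid=5, arr[mid]=23 -> 23 > 5, search left half
lo=0, hi=4, mid=2, arr[mid]=16 -> 16 > 5, search left half
lo=0, hi=1, mid=0, arr[mid]=3 -> 3 < 5, search right half
lo=1, hi=1, mid=1, arr[mid]=14 -> 14 > 5, search left half
lo=1 > hi=0, target 5 not found

Binary search determines that 5 is not in the array after 4 comparisons. The search space was exhausted without finding the target.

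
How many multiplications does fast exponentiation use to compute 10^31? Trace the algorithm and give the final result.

Computing 10^31 by squaring (build up from 10^1; each line after the first costs one multiplication):

10^1 = 10
10^2 = (10^1)^2 = 10^2 = 100
10^3 = 10 * 10^2 = 10 * 100 = 1000
10^6 = (10^3)^2 = 1000^2 = 1000000
10^7 = 10 * 10^6 = 10 * 1000000 = 10000000
10^14 = (10^7)^2 = 10000000^2 = 100000000000000
10^15 = 10 * 10^14 = 10 * 100000000000000 = 1000000000000000
10^30 = (10^15)^2 = 1000000000000000^2 = 1000000000000000000000000000000
10^31 = 10 * 10^30 = 10 * 1000000000000000000000000000000 = 10000000000000000000000000000000

Result: 10000000000000000000000000000000
Multiplications needed: 8 (8 lines after 10^1)

10^31 = 10000000000000000000000000000000. Using exponentiation by squaring, this requires 8 multiplications. The key idea: if the exponent is even, square the half-power; if odd, multiply by the base once.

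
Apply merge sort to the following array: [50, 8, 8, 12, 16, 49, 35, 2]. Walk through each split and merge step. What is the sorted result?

Merge sort trace:

Split: [50, 8, 8, 12, 16, 49, 35, 2] -> [50, 8, 8, 12] and [16, 49, 35, 2]
  Split: [50, 8, 8, 12] -> [50, 8] and [8, 12]
    Split: [50, 8] -> [50] and [8]
    Merge: [50] + [8] -> [8, 50]
    Split: [8, 12] -> [8] and [12]
    Merge: [8] + [12] -> [8, 12]
  Merge: [8, 50] + [8, 12] -> [8, 8, 12, 50]
  Split: [16, 49, 35, 2] -> [16, 49] and [35, 2]
    Split: [16, 49] -> [16] and [49]
    Merge: [16] + [49] -> [16, 49]
    Split: [35, 2] -> [35] and [2]
    Merge: [35] + [2] -> [2, 35]
  Merge: [16, 49] + [2, 35] -> [2, 16, 35, 49]
Merge: [8, 8, 12, 50] + [2, 16, 35, 49] -> [2, 8, 8, 12, 16, 35, 49, 50]

Final sorted array: [2, 8, 8, 12, 16, 35, 49, 50]

The merge sort proceeds by recursively splitting the array and merging sorted halves.
After all merges, the sorted array is [2, 8, 8, 12, 16, 35, 49, 50].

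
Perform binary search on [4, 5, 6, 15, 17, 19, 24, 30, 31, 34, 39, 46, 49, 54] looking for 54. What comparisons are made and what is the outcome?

Binary search for 54 in [4, 5, 6, 15, 17, 19, 24, 30, 31, 34, 39, 46, 49, 54]:

lo=0, hi=13, mid=6, arr[mid]=24 -> 24 < 54, search right half
lo=7, hi=13, mid=10, arr[mid]=39 -> 39 < 54, search right half
lo=11, hi=13, mid=12, arr[mid]=49 -> 49 < 54, search right half
lo=13, hi=13, mid=13, arr[mid]=54 -> Found target at index 13!

Binary search finds 54 at index 13 after 4 comparisons. The search repeatedly halves the search space by comparing with the middle element.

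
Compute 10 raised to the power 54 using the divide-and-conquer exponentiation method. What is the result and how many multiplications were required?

Computing 10^54 by squaring (build up from 10^1; each line after the first costs one multiplication):

10^1 = 10
10^2 = (10^1)^2 = 10^2 = 100
10^3 = 10 * 10^2 = 10 * 100 = 1000
10^6 = (10^3)^2 = 1000^2 = 1000000
10^12 = (10^6)^2 = 1000000^2 = 1000000000000
10^13 = 10 * 10^12 = 10 * 1000000000000 = 10000000000000
10^26 = (10^13)^2 = 10000000000000^2 = 100000000000000000000000000
10^27 = 10 * 10^26 = 10 * 100000000000000000000000000 = 1000000000000000000000000000
10^54 = (10^27)^2 = 1000000000000000000000000000^2 = 1000000000000000000000000000000000000000000000000000000

Result: 1000000000000000000000000000000000000000000000000000000
Multiplications needed: 8 (8 lines after 10^1)

10^54 = 1000000000000000000000000000000000000000000000000000000. Using exponentiation by squaring, this requires 8 multiplications. The key idea: if the exponent is even, square the half-power; if odd, multiply by the base once.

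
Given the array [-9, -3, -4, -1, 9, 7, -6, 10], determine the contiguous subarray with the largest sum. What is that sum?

Using Kadane's algorithm on [-9, -3, -4, -1, 9, 7, -6, 10]:

Scanning through the array:
Position 1 (value -3): max_ending_here = -3, max_so_far = -3
Position 2 (value -4): max_ending_here = -4, max_so_far = -3
Position 3 (value -1): max_ending_here = -1, max_so_far = -1
Position 4 (value 9): max_ending_here = 9, max_so_far = 9
Position 5 (value 7): max_ending_here = 16, max_so_far = 16
Position 6 (value -6): max_ending_here = 10, max_so_far = 16
Position 7 (value 10): max_ending_here = 20, max_so_far = 20

Maximum subarray: [9, 7, -6, 10]
Maximum sum: 20

The maximum subarray is [9, 7, -6, 10] with sum 20. This subarray runs from index 4 to index 7.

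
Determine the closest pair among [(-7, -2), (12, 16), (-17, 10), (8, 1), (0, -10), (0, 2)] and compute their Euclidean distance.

Computing all pairwise distances among 6 points:

d((-7, -2), (12, 16)) = 26.1725
d((-7, -2), (-17, 10)) = 15.6205
d((-7, -2), (8, 1)) = 15.2971
d((-7, -2), (0, -10)) = 10.6301
d((-7, -2), (0, 2)) = 8.0623 <-- minimum
d((12, 16), (-17, 10)) = 29.6142
d((12, 16), (8, 1)) = 15.5242
d((12, 16), (0, -10)) = 28.6356
d((12, 16), (0, 2)) = 18.4391
d((-17, 10), (8, 1)) = 26.5707
d((-17, 10), (0, -10)) = 26.2488
d((-17, 10), (0, 2)) = 18.7883
d((8, 1), (0, -10)) = 13.6015
d((8, 1), (0, 2)) = 8.0623 <-- minimum
d((0, -10), (0, 2)) = 12.0

Minimum distance: 8.0623 (tie among 2 pairs: (-7, -2) and (0, 2); (8, 1) and (0, 2))

The minimum Euclidean distance is 8.0623. There is a tie: 2 pairs achieve this minimum — (-7, -2) and (0, 2); (8, 1) and (0, 2). Any of these is a valid closest pair. For 6 points, brute-force pairwise comparison is shown above. For large n, the divide-and-conquer algorithm (sort by x, recurse on halves, check the dividing strip) achieves O(n log n).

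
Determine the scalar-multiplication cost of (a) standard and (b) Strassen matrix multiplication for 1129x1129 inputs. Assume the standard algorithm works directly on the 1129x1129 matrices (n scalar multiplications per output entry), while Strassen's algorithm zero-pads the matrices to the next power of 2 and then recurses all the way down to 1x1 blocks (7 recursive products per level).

Matrix multiplication for 1129x1129 matrices:

Strassen's algorithm requires power-of-2 dimensions. Pad 1129x1129 to 2048x2048 (next power of 2).

Standard algorithm: 1129^3 = 1439069689 multiplications
Strassen's algorithm: 7^(log2(2048)) = 7^11 = 1977326743 multiplications
Difference: 1439069689 - 1977326743 = -538257054 (Strassen uses MORE here due to padding overhead — for small or just-over-power-of-2 n, padding can outweigh the per-level savings)

Standard: 1439069689 multiplications (1129^3). Strassen: 1977326743 multiplications (7^11, after padding to 2048x2048). Strassen reduces 8 recursive multiplications to 7 at each level.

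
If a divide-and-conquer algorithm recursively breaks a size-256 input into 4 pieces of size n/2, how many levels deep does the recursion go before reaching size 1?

For divide and conquer with division factor 2:

Problem sizes at each level:
Level 0: 256
Level 1: 128
Level 2: 64
Level 3: 32
Level 4: 16
Level 5: 8
Level 6: 4
Level 7: 2
Level 8: 1

The root is level 0 and the size-1 base case is level 8 (the tree spans levels 0 through 8, i.e. 9 levels counting the root), so the depth is the number of divisions: log_2(256) = 8

The recursion tree depth is log_2(256) = 8. At each level, the problem size is divided by 2, so it takes 8 divisions to reduce to a base case of size 1. The algorithm makes 4 recursive calls at each level.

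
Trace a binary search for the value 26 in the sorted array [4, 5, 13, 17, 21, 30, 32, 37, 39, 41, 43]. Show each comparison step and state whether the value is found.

Binary search for 26 in [4, 5, 13, 17, 21, 30, 32, 37, 39, 41, 43]:

lo=0, hi=10, mid=5, arr[mid]=30 -> 30 > 26, search left half
lo=0, hi=4, mid=2, arr[mid]=13 -> 13 < 26, search right half
lo=3, hi=4, mid=3, arr[mid]=17 -> 17 < 26, search right half
lo=4, hi=4, mid=4, arr[mid]=21 -> 21 < 26, search right half
lo=5 > hi=4, target 26 not found

Binary search determines that 26 is not in the array after 4 comparisons. The search space was exhausted without finding the target.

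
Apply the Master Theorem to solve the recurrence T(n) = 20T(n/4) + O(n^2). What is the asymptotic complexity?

Master Theorem for T(n) = 20T(n/4) + O(n^2):

a = 20, b = 4, c = 2
log_b(a) = log_4(20) = 2.1610

Case 1: c = 2 < log_4(20) = 2.1610
T(n) = O(n^(log_4 20))

For T(n) = 20T(n/4) + O(n^2): log_4(20) = 2.1610. This is Case 1 of the Master Theorem (c < log_b(a), work dominated by leaves), giving O(n^(log_4 20)).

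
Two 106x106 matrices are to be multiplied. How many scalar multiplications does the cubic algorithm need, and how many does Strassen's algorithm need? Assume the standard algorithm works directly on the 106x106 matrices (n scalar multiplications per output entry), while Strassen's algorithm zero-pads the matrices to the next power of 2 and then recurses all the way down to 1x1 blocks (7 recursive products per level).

Matrix multiplication for 106x106 matrices:

Strassen's algorithm requires power-of-2 dimensions. Pad 106x106 to 128x128 (next power of 2).

Standard algorithm: 106^3 = 1191016 multiplications
Strassen's algorithm: 7^(log2(128)) = 7^7 = 823543 multiplications
Savings: 1191016 - 823543 = 367473 multiplications

Standard: 1191016 multiplications (106^3). Strassen: 823543 multiplications (7^7, after padding to 128x128). Strassen reduces 8 recursive multiplications to 7 at each level.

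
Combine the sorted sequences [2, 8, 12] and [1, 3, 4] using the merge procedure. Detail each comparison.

Merging process:

Compare 2 vs 1: take 1 from right. Merged: [1]
Compare 2 vs 3: take 2 from left. Merged: [1, 2]
Compare 8 vs 3: take 3 from right. Merged: [1, 2, 3]
Compare 8 vs 4: take 4 from right. Merged: [1, 2, 3, 4]
Append remaining from left: [8, 12]. Merged: [1, 2, 3, 4, 8, 12]

Final merged array: [1, 2, 3, 4, 8, 12]
Total comparisons: 4

The merged array is [1, 2, 3, 4, 8, 12], requiring 4 comparisons. The merge step runs in O(n) time where n is the total number of elements.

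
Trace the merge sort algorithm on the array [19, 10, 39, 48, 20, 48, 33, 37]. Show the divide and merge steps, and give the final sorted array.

Merge sort trace:

Split: [19, 10, 39, 48, 20, 48, 33, 37] -> [19, 10, 39, 48] and [20, 48, 33, 37]
  Split: [19, 10, 39, 48] -> [19, 10] and [39, 48]
    Split: [19, 10] -> [19] and [10]
    Merge: [19] + [10] -> [10, 19]
    Split: [39, 48] -> [39] and [48]
    Merge: [39] + [48] -> [39, 48]
  Merge: [10, 19] + [39, 48] -> [10, 19, 39, 48]
  Split: [20, 48, 33, 37] -> [20, 48] and [33, 37]
    Split: [20, 48] -> [20] and [48]
    Merge: [20] + [48] -> [20, 48]
    Split: [33, 37] -> [33] and [37]
    Merge: [33] + [37] -> [33, 37]
  Merge: [20, 48] + [33, 37] -> [20, 33, 37, 48]
Merge: [10, 19, 39, 48] + [20, 33, 37, 48] -> [10, 19, 20, 33, 37, 39, 48, 48]

Final sorted array: [10, 19, 20, 33, 37, 39, 48, 48]

The merge sort proceeds by recursively splitting the array and merging sorted halves.
After all merges, the sorted array is [10, 19, 20, 33, 37, 39, 48, 48].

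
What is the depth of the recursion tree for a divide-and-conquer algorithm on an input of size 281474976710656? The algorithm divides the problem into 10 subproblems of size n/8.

For divide and conquer with division factor 8:

Problem sizes at each level:
Level 0: 281474976710656
Level 1: 35184372088832
Level 2: 4398046511104
Level 3: 549755813888
Level 4: 68719476736
Level 5: 8589934592
Level 6: 1073741824
Level 7: 134217728
Level 8: 16777216
Level 9: 2097152
Level 10: 262144
Level 11: 32768
Level 12: 4096
Level 13: 512
Level 14: 64
Level 15: 8
Level 16: 1

The root is level 0 and the size-1 base case is level 16 (the tree spans levels 0 through 16, i.e. 17 levels counting the root), so the depth is the number of divisions: log_8(281474976710656) = 16

The recursion tree depth is log_8(281474976710656) = 16. At each level, the problem size is divided by 8, so it takes 16 divisions to reduce to a base case of size 1. The algorithm makes 10 recursive calls at each level.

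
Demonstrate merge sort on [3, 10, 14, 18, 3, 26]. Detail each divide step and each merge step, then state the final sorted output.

Merge sort trace:

Split: [3, 10, 14, 18, 3, 26] -> [3, 10, 14] and [18, 3, 26]
  Split: [3, 10, 14] -> [3] and [10, 14]
    Split: [10, 14] -> [10] and [14]
    Merge: [10] + [14] -> [10, 14]
  Merge: [3] + [10, 14] -> [3, 10, 14]
  Split: [18, 3, 26] -> [18] and [3, 26]
    Split: [3, 26] -> [3] and [26]
    Merge: [3] + [26] -> [3, 26]
  Merge: [18] + [3, 26] -> [3, 18, 26]
Merge: [3, 10, 14] + [3, 18, 26] -> [3, 3, 10, 14, 18, 26]

Final sorted array: [3, 3, 10, 14, 18, 26]

The merge sort proceeds by recursively splitting the array and merging sorted halves.
After all merges, the sorted array is [3, 3, 10, 14, 18, 26].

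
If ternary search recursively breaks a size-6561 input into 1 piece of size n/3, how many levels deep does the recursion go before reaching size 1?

For divide and conquer with division factor 3:

Problem sizes at each level:
Level 0: 6561
Level 1: 2187
Level 2: 729
Level 3: 243
Level 4: 81
Level 5: 27
Level 6: 9
Level 7: 3
Level 8: 1

The root is level 0 and the size-1 base case is level 8 (the tree spans levels 0 through 8, i.e. 9 levels counting the root), so the depth is the number of divisions: log_3(6561) = 8

The recursion tree depth is log_3(6561) = 8. At each level, the problem size is divided by 3, so it takes 8 divisions to reduce to a base case of size 1. The algorithm makes 1 recursive call at each level.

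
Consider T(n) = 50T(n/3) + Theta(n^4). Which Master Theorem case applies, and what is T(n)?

Master Theorem for T(n) = 50T(n/3) + O(n^4):

a = 50, b = 3, c = 4
log_b(a) = log_3(50) = 3.5609

Case 3: c = 4 > log_3(50) = 3.5609
T(n) = O(n^4) = O(n^4)

For T(n) = 50T(n/3) + O(n^4): log_3(50) = 3.5609. This is Case 3 of the Master Theorem (c > log_b(a), work dominated by root), giving O(n^4).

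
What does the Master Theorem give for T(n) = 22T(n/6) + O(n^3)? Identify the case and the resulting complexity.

Master Theorem for T(n) = 22T(n/6) + O(n^3):

a = 22, b = 6, c = 3
log_b(a) = log_6(22) = 1.7251

Case 3: c = 3 > log_6(22) = 1.7251
T(n) = O(n^3) = O(n^3)

For T(n) = 22T(n/6) + O(n^3): log_6(22) = 1.7251. This is Case 3 of the Master Theorem (c > log_b(a), work dominated by root), giving O(n^3).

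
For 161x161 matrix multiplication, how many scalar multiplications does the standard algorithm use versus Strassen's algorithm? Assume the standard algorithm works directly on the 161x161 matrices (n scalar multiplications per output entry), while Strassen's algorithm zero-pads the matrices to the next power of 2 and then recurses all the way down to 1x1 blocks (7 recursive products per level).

Matrix multiplication for 161x161 matrices:

Strassen's algorithm requires power-of-2 dimensions. Pad 161x161 to 256x256 (next power of 2).

Standard algorithm: 161^3 = 4173281 multiplications
Strassen's algorithm: 7^(log2(256)) = 7^8 = 5764801 multiplications
Difference: 4173281 - 5764801 = -1591520 (Strassen uses MORE here due to padding overhead — for small or just-over-power-of-2 n, padding can outweigh the per-level savings)

Standard: 4173281 multiplications (161^3). Strassen: 5764801 multiplications (7^8, after padding to 256x256). Strassen reduces 8 recursive multiplications to 7 at each level.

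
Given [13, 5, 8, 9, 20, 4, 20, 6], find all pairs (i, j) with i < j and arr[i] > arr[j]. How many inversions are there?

Finding inversions in [13, 5, 8, 9, 20, 4, 20, 6]:

(0, 1): arr[0]=13 > arr[1]=5
(0, 2): arr[0]=13 > arr[2]=8
(0, 3): arr[0]=13 > arr[3]=9
(0, 5): arr[0]=13 > arr[5]=4
(0, 7): arr[0]=13 > arr[7]=6
(1, 5): arr[1]=5 > arr[5]=4
(2, 5): arr[2]=8 > arr[5]=4
(2, 7): arr[2]=8 > arr[7]=6
(3, 5): arr[3]=9 > arr[5]=4
(3, 7): arr[3]=9 > arr[7]=6
(4, 5): arr[4]=20 > arr[5]=4
(4, 7): arr[4]=20 > arr[7]=6
(6, 7): arr[6]=20 > arr[7]=6

Total inversions: 13

The array has 13 inversion(s): (0,1), (0,2), (0,3), (0,5), (0,7), (1,5), (2,5), (2,7), (3,5), (3,7), (4,5), (4,7), (6,7). Each pair (i,j) satisfies i < j and arr[i] > arr[j].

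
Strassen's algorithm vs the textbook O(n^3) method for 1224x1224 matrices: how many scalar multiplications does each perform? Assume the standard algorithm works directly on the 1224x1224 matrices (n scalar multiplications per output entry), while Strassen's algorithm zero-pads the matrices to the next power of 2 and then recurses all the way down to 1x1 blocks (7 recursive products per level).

Matrix multiplication for 1224x1224 matrices:

Strassen's algorithm requires power-of-2 dimensions. Pad 1224x1224 to 2048x2048 (next power of 2).

Standard algorithm: 1224^3 = 1833767424 multiplications
Strassen's algorithm: 7^(log2(2048)) = 7^11 = 1977326743 multiplications
Difference: 1833767424 - 1977326743 = -143559319 (Strassen uses MORE here due to padding overhead — for small or just-over-power-of-2 n, padding can outweigh the per-level savings)

Standard: 1833767424 multiplications (1224^3). Strassen: 1977326743 multiplications (7^11, after padding to 2048x2048). Strassen reduces 8 recursive multiplications to 7 at each level.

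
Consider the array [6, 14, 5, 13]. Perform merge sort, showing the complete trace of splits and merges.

Merge sort trace:

Split: [6, 14, 5, 13] -> [6, 14] and [5, 13]
  Split: [6, 14] -> [6] and [14]
  Merge: [6] + [14] -> [6, 14]
  Split: [5, 13] -> [5] and [13]
  Merge: [5] + [13] -> [5, 13]
Merge: [6, 14] + [5, 13] -> [5, 6, 13, 14]

Final sorted array: [5, 6, 13, 14]

The merge sort proceeds by recursively splitting the array and merging sorted halves.
After all merges, the sorted array is [5, 6, 13, 14].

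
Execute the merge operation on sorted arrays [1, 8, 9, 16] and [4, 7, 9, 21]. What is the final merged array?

Merging process:

Compare 1 vs 4: take 1 from left. Merged: [1]
Compare 8 vs 4: take 4 from right. Merged: [1, 4]
Compare 8 vs 7: take 7 from right. Merged: [1, 4, 7]
Compare 8 vs 9: take 8 from left. Merged: [1, 4, 7, 8]
Compare 9 vs 9: take 9 from left. Merged: [1, 4, 7, 8, 9]
Compare 16 vs 9: take 9 from right. Merged: [1, 4, 7, 8, 9, 9]
Compare 16 vs 21: take 16 from left. Merged: [1, 4, 7, 8, 9, 9, 16]
Append remaining from right: [21]. Merged: [1, 4, 7, 8, 9, 9, 16, 21]

Final merged array: [1, 4, 7, 8, 9, 9, 16, 21]
Total comparisons: 7

The merged array is [1, 4, 7, 8, 9, 9, 16, 21], requiring 7 comparisons. The merge step runs in O(n) time where n is the total number of elements.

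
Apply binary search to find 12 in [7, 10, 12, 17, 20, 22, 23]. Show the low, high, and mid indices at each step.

Binary search for 12 in [7, 10, 12, 17, 20, 22, 23]:

lo=0, hi=6, mid=3, arr[mid]=17 -> 17 > 12, search left half
lo=0, hi=2, mid=1, arr[mid]=10 -> 10 < 12, search right half
lo=2, hi=2, mid=2, arr[mid]=12 -> Found target at index 2!

Binary search finds 12 at index 2 after 3 comparisons. The search repeatedly halves the search space by comparing with the middle element.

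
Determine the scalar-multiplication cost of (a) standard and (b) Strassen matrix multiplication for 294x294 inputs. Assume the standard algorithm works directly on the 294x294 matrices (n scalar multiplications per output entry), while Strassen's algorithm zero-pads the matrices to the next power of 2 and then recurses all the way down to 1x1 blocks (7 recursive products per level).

Matrix multiplication for 294x294 matrices:

Strassen's algorithm requires power-of-2 dimensions. Pad 294x294 to 512x512 (next power of 2).

Standard algorithm: 294^3 = 25412184 multiplications
Strassen's algorithm: 7^(log2(512)) = 7^9 = 40353607 multiplications
Difference: 25412184 - 40353607 = -14941423 (Strassen uses MORE here due to padding overhead — for small or just-over-power-of-2 n, padding can outweigh the per-level savings)

Standard: 25412184 multiplications (294^3). Strassen: 40353607 multiplications (7^9, after padding to 512x512). Strassen reduces 8 recursive multiplications to 7 at each level.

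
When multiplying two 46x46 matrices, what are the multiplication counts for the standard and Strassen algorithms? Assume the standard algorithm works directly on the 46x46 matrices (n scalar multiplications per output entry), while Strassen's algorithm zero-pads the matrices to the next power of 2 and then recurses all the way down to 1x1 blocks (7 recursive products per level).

Matrix multiplication for 46x46 matrices:

Strassen's algorithm requires power-of-2 dimensions. Pad 46x46 to 64x64 (next power of 2).

Standard algorithm: 46^3 = 97336 multiplications
Strassen's algorithm: 7^(log2(64)) = 7^6 = 117649 multiplications
Difference: 97336 - 117649 = -20313 (Strassen uses MORE here due to padding overhead — for small or just-over-power-of-2 n, padding can outweigh the per-level savings)

Standard: 97336 multiplications (46^3). Strassen: 117649 multiplications (7^6, after padding to 64x64). Strassen reduces 8 recursive multiplications to 7 at each level.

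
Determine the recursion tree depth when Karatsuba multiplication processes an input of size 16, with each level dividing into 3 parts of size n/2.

For divide and conquer with division factor 2:

Problem sizes at each level:
Level 0: 16
Level 1: 8
Level 2: 4
Level 3: 2
Level 4: 1

The root is level 0 and the size-1 base case is level 4 (the tree spans levels 0 through 4, i.e. 5 levels counting the root), so the depth is the number of divisions: log_2(16) = 4

The recursion tree depth is log_2(16) = 4. At each level, the problem size is divided by 2, so it takes 4 divisions to reduce to a base case of size 1. The algorithm makes 3 recursive calls at each level.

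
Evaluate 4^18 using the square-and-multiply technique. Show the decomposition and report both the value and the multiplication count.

Computing 4^18 by squaring (build up from 4^1; each line after the first costs one multiplication):

4^1 = 4
4^2 = (4^1)^2 = 4^2 = 16
4^4 = (4^2)^2 = 16^2 = 256
4^8 = (4^4)^2 = 256^2 = 65536
4^9 = 4 * 4^8 = 4 * 65536 = 262144
4^18 = (4^9)^2 = 262144^2 = 68719476736

Result: 68719476736
Multiplications needed: 5 (5 lines after 4^1)

4^18 = 68719476736. Using exponentiation by squaring, this requires 5 multiplications. The key idea: if the exponent is even, square the half-power; if odd, multiply by the base once.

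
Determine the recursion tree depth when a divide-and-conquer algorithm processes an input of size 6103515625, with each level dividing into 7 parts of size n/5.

For divide and conquer with division factor 5:

Problem sizes at each level:
Level 0: 6103515625
Level 1: 1220703125
Level 2: 244140625
Level 3: 48828125
Level 4: 9765625
Level 5: 1953125
Level 6: 390625
Level 7: 78125
Level 8: 15625
Level 9: 3125
Level 10: 625
Level 11: 125
Level 12: 25
Level 13: 5
Level 14: 1

The root is level 0 and the size-1 base case is level 14 (the tree spans levels 0 through 14, i.e. 15 levels counting the root), so the depth is the number of divisions: log_5(6103515625) = 14

The recursion tree depth is log_5(6103515625) = 14. At each level, the problem size is divided by 5, so it takes 14 divisions to reduce to a base case of size 1. The algorithm makes 7 recursive calls at each level.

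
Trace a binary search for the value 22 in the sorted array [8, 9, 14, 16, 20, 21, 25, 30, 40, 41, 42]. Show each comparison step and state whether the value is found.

Binary search for 22 in [8, 9, 14, 16, 20, 21, 25, 30, 40, 41, 42]:

lo=0, hi=10, mid=5, arr[mid]=21 -> 21 < 22, search right half
lo=6, hi=10, mid=8, arr[mid]=40 -> 40 > 22, search left half
lo=6, hi=7, mid=6, arr[mid]=25 -> 25 > 22, search left half
lo=6 > hi=5, target 22 not found

Binary search determines that 22 is not in the array after 3 comparisons. The search space was exhausted without finding the target.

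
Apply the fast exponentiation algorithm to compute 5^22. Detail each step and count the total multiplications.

Computing 5^22 by squaring (build up from 5^1; each line after the first costs one multiplication):

5^1 = 5
5^2 = (5^1)^2 = 5^2 = 25
5^4 = (5^2)^2 = 25^2 = 625
5^5 = 5 * 5^4 = 5 * 625 = 3125
5^10 = (5^5)^2 = 3125^2 = 9765625
5^11 = 5 * 5^10 = 5 * 9765625 = 48828125
5^22 = (5^11)^2 = 48828125^2 = 2384185791015625

Result: 2384185791015625
Multiplications needed: 6 (6 lines after 5^1)

5^22 = 2384185791015625. Using exponentiation by squaring, this requires 6 multiplications. The key idea: if the exponent is even, square the half-power; if odd, multiply by the base once.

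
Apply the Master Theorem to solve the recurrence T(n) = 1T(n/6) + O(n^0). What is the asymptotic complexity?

Master Theorem for T(n) = 1T(n/6) + O(n^0):

a = 1, b = 6, c = 0
log_b(a) = log_6(1) = 0.0000

Case 2: c = 0 = log_6(1) = 0.0000
T(n) = O(n^0 log n) = O(log n)

For T(n) = 1T(n/6) + O(n^0): log_6(1) = 0.0000. This is Case 2 of the Master Theorem (c = log_b(a), equal work at all levels), giving O(log n).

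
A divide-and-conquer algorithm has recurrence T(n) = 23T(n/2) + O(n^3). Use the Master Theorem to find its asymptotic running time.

Master Theorem for T(n) = 23T(n/2) + O(n^3):

a = 23, b = 2, c = 3
log_b(a) = log_2(23) = 4.5236

Case 1: c = 3 < log_2(23) = 4.5236
T(n) = O(n^(log_2 23))

For T(n) = 23T(n/2) + O(n^3): log_2(23) = 4.5236. This is Case 1 of the Master Theorem (c < log_b(a), work dominated by leaves), giving O(n^(log_2 23)).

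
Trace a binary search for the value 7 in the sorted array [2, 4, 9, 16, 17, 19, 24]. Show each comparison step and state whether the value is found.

Binary search for 7 in [2, 4, 9, 16, 17, 19, 24]:

lo=0, hi=6, mid=3, arr[mid]=16 -> 16 > 7, search left half
lo=0, hi=2, mid=1, arr[mid]=4 -> 4 < 7, search right half
lo=2, hi=2, mid=2, arr[mid]=9 -> 9 > 7, search left half
lo=2 > hi=1, target 7 not found

Binary search determines that 7 is not in the array after 3 comparisons. The search space was exhausted without finding the target.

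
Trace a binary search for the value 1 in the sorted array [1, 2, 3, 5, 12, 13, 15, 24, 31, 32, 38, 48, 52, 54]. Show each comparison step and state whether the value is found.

Binary search for 1 in [1, 2, 3, 5, 12, 13, 15, 24, 31, 32, 38, 48, 52, 54]:

lo=0, hi=13, mid=6, arr[mid]=15 -> 15 > 1, search left half
lo=0, hi=5, mid=2, arr[mid]=3 -> 3 > 1, search left half
lo=0, hi=1, mid=0, arr[mid]=1 -> Found target at index 0!

Binary search finds 1 at index 0 after 3 comparisons. The search repeatedly halves the search space by comparing with the middle element.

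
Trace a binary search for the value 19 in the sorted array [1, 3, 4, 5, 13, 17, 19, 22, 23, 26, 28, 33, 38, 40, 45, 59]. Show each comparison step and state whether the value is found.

Binary search for 19 in [1, 3, 4, 5, 13, 17, 19, 22, 23, 26, 28, 33, 38, 40, 45, 59]:

lo=0, hi=15, mid=7, arr[mid]=22 -> 22 > 19, search left half
lo=0, hi=6, mid=3, arr[mid]=5 -> 5 < 19, search right half
lo=4, hi=6, mid=5, arr[mid]=17 -> 17 < 19, search right half
lo=6, hi=6, mid=6, arr[mid]=19 -> Found target at index 6!

Binary search finds 19 at index 6 after 4 comparisons. The search repeatedly halves the search space by comparing with the middle element.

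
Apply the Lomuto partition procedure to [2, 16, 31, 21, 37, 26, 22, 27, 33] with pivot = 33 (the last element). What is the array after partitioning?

Lomuto partition with pivot = 33:

Initial array: [2, 16, 31, 21, 37, 26, 22, 27, 33]

arr[0]=2 <= 33: swap with position 0, array becomes [2, 16, 31, 21, 37, 26, 22, 27, 33]
arr[1]=16 <= 33: swap with position 1, array becomes [2, 16, 31, 21, 37, 26, 22, 27, 33]
arr[2]=31 <= 33: swap with position 2, array becomes [2, 16, 31, 21, 37, 26, 22, 27, 33]
arr[3]=21 <= 33: swap with position 3, array becomes [2, 16, 31, 21, 37, 26, 22, 27, 33]
arr[4]=37 > 33: no swap
arr[5]=26 <= 33: swap with position 4, array becomes [2, 16, 31, 21, 26, 37, 22, 27, 33]
arr[6]=22 <= 33: swap with position 5, array becomes [2, 16, 31, 21, 26, 22, 37, 27, 33]
arr[7]=27 <= 33: swap with position 6, array becomes [2, 16, 31, 21, 26, 22, 27, 37, 33]

Place pivot at position 7: [2, 16, 31, 21, 26, 22, 27, 33, 37]
Pivot position: 7

After partitioning with pivot 33, the array becomes [2, 16, 31, 21, 26, 22, 27, 33, 37]. The pivot is placed at index 7. All elements to the left of the pivot are <= 33, and all elements to the right are > 33.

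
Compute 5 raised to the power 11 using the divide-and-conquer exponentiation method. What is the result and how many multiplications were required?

Computing 5^11 by squaring (build up from 5^1; each line after the first costs one multiplication):

5^1 = 5
5^2 = (5^1)^2 = 5^2 = 25
5^4 = (5^2)^2 = 25^2 = 625
5^5 = 5 * 5^4 = 5 * 625 = 3125
5^10 = (5^5)^2 = 3125^2 = 9765625
5^11 = 5 * 5^10 = 5 * 9765625 = 48828125

Result: 48828125
Multiplications needed: 5 (5 lines after 5^1)

5^11 = 48828125. Using exponentiation by squaring, this requires 5 multiplications. The key idea: if the exponent is even, square the half-power; if odd, multiply by the base once.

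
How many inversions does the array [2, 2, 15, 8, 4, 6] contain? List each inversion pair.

Finding inversions in [2, 2, 15, 8, 4, 6]:

(2, 3): arr[2]=15 > arr[3]=8
(2, 4): arr[2]=15 > arr[4]=4
(2, 5): arr[2]=15 > arr[5]=6
(3, 4): arr[3]=8 > arr[4]=4
(3, 5): arr[3]=8 > arr[5]=6

Total inversions: 5

The array has 5 inversion(s): (2,3), (2,4), (2,5), (3,4), (3,5). Each pair (i,j) satisfies i < j and arr[i] > arr[j].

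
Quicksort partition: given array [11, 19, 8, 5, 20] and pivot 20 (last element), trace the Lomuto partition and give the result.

Lomuto partition with pivot = 20:

Initial array: [11, 19, 8, 5, 20]

arr[0]=11 <= 20: swap with position 0, array becomes [11, 19, 8, 5, 20]
arr[1]=19 <= 20: swap with position 1, array becomes [11, 19, 8, 5, 20]
arr[2]=8 <= 20: swap with position 2, array becomes [11, 19, 8, 5, 20]
arr[3]=5 <= 20: swap with position 3, array becomes [11, 19, 8, 5, 20]

Place pivot at position 4: [11, 19, 8, 5, 20]
Pivot position: 4

After partitioning with pivot 20, the array becomes [11, 19, 8, 5, 20]. The pivot is placed at index 4. All elements to the left of the pivot are <= 20, and all elements to the right are > 20.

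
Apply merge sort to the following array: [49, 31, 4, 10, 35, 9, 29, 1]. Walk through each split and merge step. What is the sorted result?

Merge sort trace:

Split: [49, 31, 4, 10, 35, 9, 29, 1] -> [49, 31, 4, 10] and [35, 9, 29, 1]
  Split: [49, 31, 4, 10] -> [49, 31] and [4, 10]
    Split: [49, 31] -> [49] and [31]
    Merge: [49] + [31] -> [31, 49]
    Split: [4, 10] -> [4] and [10]
    Merge: [4] + [10] -> [4, 10]
  Merge: [31, 49] + [4, 10] -> [4, 10, 31, 49]
  Split: [35, 9, 29, 1] -> [35, 9] and [29, 1]
    Split: [35, 9] -> [35] and [9]
    Merge: [35] + [9] -> [9, 35]
    Split: [29, 1] -> [29] and [1]
    Merge: [29] + [1] -> [1, 29]
  Merge: [9, 35] + [1, 29] -> [1, 9, 29, 35]
Merge: [4, 10, 31, 49] + [1, 9, 29, 35] -> [1, 4, 9, 10, 29, 31, 35, 49]

Final sorted array: [1, 4, 9, 10, 29, 31, 35, 49]

The merge sort proceeds by recursively splitting the array and merging sorted halves.
After all merges, the sorted array is [1, 4, 9, 10, 29, 31, 35, 49].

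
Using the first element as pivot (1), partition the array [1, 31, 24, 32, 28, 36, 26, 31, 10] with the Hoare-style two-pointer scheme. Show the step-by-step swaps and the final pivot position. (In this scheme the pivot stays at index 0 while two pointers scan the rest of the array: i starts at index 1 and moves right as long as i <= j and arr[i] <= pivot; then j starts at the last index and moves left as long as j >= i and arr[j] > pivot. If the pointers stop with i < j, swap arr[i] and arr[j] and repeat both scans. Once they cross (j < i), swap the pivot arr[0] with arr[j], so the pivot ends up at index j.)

Hoare-style two-pointer partition with pivot = 1:

Initial array: [1, 31, 24, 32, 28, 36, 26, 31, 10]

Pointers start at i = 1, j = 8.
i ends at 1, j ends at 0: the pointers have crossed (j < i), so scanning stops.

j = 0, so swapping arr[0] with arr[j] leaves the pivot at position 0: [1, 31, 24, 32, 28, 36, 26, 31, 10]
Pivot position: 0

After partitioning with pivot 1, the array becomes [1, 31, 24, 32, 28, 36, 26, 31, 10]. The pivot is placed at index 0. All elements to the left of the pivot are <= 1, and all elements to the right are > 1.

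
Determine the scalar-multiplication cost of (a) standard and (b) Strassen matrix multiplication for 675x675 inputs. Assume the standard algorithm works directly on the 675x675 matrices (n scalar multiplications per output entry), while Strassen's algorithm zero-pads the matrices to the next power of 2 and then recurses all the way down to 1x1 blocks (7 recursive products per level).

Matrix multiplication for 675x675 matrices:

Strassen's algorithm requires power-of-2 dimensions. Pad 675x675 to 1024x1024 (next power of 2).

Standard algorithm: 675^3 = 307546875 multiplications
Strassen's algorithm: 7^(log2(1024)) = 7^10 = 282475249 multiplications
Savings: 307546875 - 282475249 = 25071626 multiplications

Standard: 307546875 multiplications (675^3). Strassen: 282475249 multiplications (7^10, after padding to 1024x1024). Strassen reduces 8 recursive multiplications to 7 at each level.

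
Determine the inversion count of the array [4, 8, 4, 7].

Finding inversions in [4, 8, 4, 7]:

(1, 2): arr[1]=8 > arr[2]=4
(1, 3): arr[1]=8 > arr[3]=7

Total inversions: 2

The array has 2 inversion(s): (1,2), (1,3). Each pair (i,j) satisfies i < j and arr[i] > arr[j].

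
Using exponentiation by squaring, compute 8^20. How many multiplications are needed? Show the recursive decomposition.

Computing 8^20 by squaring (build up from 8^1; each line after the first costs one multiplication):

8^1 = 8
8^2 = (8^1)^2 = 8^2 = 64
8^4 = (8^2)^2 = 64^2 = 4096
8^5 = 8 * 8^4 = 8 * 4096 = 32768
8^10 = (8^5)^2 = 32768^2 = 1073741824
8^20 = (8^10)^2 = 1073741824^2 = 1152921504606846976

Result: 1152921504606846976
Multiplications needed: 5 (5 lines after 8^1)

8^20 = 1152921504606846976. Using exponentiation by squaring, this requires 5 multiplications. The key idea: if the exponent is even, square the half-power; if odd, multiply by the base once.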